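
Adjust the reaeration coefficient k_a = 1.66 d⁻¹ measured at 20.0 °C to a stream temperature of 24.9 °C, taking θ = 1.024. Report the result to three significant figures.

k_a ≈ 1.86 d⁻¹

k_a(T₂) = k_a(T₁) · θ^(T₂−T₁) = 1.66 × 1.024^(24.9−20.0)
= 1.66 × 1.024^4.90 = 1.66 × 1.123 = 1.865 d⁻¹.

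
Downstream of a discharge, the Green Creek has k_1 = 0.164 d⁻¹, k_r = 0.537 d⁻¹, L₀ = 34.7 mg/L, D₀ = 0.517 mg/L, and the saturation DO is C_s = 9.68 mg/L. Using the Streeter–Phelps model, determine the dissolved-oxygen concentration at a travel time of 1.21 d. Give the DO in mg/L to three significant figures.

DO ≈ 4.87 mg/L

k_1 L₀/(k_r−k_1) = 0.164×34.7/(0.537−0.164) = 5.691/0.3730 = 15.26 mg/L.
e^(−k_1 t) = e^(−0.164×1.210) = 0.8200; e^(−k_r t) = e^(−0.537×1.210) = 0.5222.
D = 15.26 × (0.8200 − 0.5222) + 0.517 × 0.5222 = 4.544 + 0.2700 = 4.814 mg/L.
DO = C_s − D = 9.68 − 4.814 = 4.866 mg/L.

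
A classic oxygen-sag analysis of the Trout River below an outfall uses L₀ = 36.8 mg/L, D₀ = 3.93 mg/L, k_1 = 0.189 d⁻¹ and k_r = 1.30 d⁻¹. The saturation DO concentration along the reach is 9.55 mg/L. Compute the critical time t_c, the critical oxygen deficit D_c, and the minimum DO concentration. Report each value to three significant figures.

t_c ≈ 0.846 d; D_c ≈ 4.56 mg/L; min DO ≈ 4.99 mg/L

At the critical point dD/dt = 0, so k_1 L₀ e^(−k_1 t) = k_r D. Substituting D(t) from the Streeter–Phelps equation and solving for t gives
t_c = ln[(k_r/k_1)(1 − D₀(k_r−k_1)/(k_1 L₀))] / (k_r−k_1).
Here k_r−k_1 = 1.111 d⁻¹ and 1 − D₀(k_r−k_1)/(k_1 L₀) = 1 − 3.93×1.111/(0.189×36.8) = 0.3722, so
t_c = ln(6.878 × 0.3722) / 1.111 = 0.9401 / 1.111 = 0.8462 d.
D_c = (k_1/k_r) L₀ e^(−k_1 t_c) = (0.189/1.30) × 36.8 × e^(−0.189×0.8462) = 0.1454 × 36.8 × 0.8522 = 4.559 mg/L.
Minimum DO = C_s − D_c = 9.55 − 4.559 = 4.991 mg/L.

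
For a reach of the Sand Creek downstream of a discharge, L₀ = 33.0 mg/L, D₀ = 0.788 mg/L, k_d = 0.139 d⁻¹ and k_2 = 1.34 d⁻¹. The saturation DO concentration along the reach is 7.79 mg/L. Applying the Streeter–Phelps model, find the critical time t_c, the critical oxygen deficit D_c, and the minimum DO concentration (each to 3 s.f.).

t_c = [1/(k_2−k_d)] ln[(k_2/k_d)(1 − D₀(k_2−k_d)/(k_d L₀))]
= [1/(1.34−0.139)] ln[(1.34/0.139)(1 − 0.788×1.201/(0.139×33.0))]
= (1/1.201) ln[9.640 × 0.7937] = 0.8326 × ln(7.651) = 0.8326 × 2.035 = 1.694 d.
L(t_c) = L₀ e^(−k_d t_c) = 33.0 × 0.7902 = 26.08 mg/L, and at the critical point k_2 D_c = k_d L, so D_c = (0.139/1.34) × 26.08 = 2.705 mg/L.
Minimum DO = C_s − D_c = 7.79 − 2.705 = 5.085 mg/L.

t_c ≈ 1.69 d; D_c ≈ 2.70 mg/L; min DO ≈ 5.09 mg/L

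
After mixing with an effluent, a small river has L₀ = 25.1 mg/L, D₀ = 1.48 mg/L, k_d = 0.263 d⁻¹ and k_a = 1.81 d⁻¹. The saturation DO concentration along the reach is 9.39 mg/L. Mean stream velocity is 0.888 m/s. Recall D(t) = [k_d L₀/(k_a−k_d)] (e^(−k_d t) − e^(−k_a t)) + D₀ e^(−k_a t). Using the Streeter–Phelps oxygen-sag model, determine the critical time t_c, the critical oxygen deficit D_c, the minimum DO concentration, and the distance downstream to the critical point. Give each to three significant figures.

t_c ≈ 0.972 d; D_c ≈ 2.82 mg/L; min DO ≈ 6.57 mg/L; x_c ≈ 74.5 km

t_c = [1/(k_a−k_d)] ln[(k_a/k_d)(1 − D₀(k_a−k_d)/(k_d L₀))]
= [1/(1.81−0.263)] ln[(1.81/0.263)(1 − 1.48×1.547/(0.263×25.1))]
= (1/1.547) ln[6.882 × 0.6532] = 0.6464 × ln(4.495) = 0.6464 × 1.503 = 0.9716 d.
L(t_c) = L₀ e^(−k_d t_c) = 25.1 × 0.7745 = 19.44 mg/L, and at the critical point k_a D_c = k_d L, so D_c = (0.263/1.81) × 19.44 = 2.825 mg/L.
Minimum DO = C_s − D_c = 9.39 − 2.825 = 6.565 mg/L.
x_c = v t_c = 0.888 m/s × 0.9716 d × 86400 s/d = 74540 m ≈ 74.5 km.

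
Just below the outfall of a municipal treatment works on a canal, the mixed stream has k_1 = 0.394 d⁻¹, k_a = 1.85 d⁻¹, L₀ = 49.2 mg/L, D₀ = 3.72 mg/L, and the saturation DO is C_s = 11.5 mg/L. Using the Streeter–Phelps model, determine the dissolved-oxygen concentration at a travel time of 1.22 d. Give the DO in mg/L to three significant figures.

DO ≈ 4.27 mg/L

k_1 L₀/(k_a−k_1) = 0.394×49.2/(1.85−0.394) = 19.38/1.456 = 13.31 mg/L.
e^(−k_1 t) = e^(−0.394×1.220) = 0.6184; e^(−k_a t) = e^(−1.85×1.220) = 0.1047.
D = 13.31 × (0.6184 − 0.1047) + 3.72 × 0.1047 = 6.839 + 0.3894 = 7.229 mg/L.
DO = C_s − D = 11.5 − 7.229 = 4.271 mg/L.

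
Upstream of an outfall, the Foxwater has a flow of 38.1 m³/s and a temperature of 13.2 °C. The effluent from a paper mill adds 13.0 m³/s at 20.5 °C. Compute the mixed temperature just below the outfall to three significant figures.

15.1 °C

Flow-weighted mixing: C = (Q_r C_r + Q_w C_w)/(Q_r + Q_w)
= (38.1×13.2 + 13.0×20.5)/(38.1 + 13.0) = 769.4/51.10 = 15.06 °C.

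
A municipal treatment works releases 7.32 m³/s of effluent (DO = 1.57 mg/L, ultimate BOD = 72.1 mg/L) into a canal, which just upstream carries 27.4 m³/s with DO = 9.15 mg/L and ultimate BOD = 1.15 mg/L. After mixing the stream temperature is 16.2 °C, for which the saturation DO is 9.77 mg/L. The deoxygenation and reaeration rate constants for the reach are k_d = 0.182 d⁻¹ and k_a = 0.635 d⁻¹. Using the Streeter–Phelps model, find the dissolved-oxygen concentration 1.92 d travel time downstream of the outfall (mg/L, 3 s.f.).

Mixed DO = (27.4×9.15 + 7.32×1.57)/(27.4+7.32) = 262.2/34.72 = 7.552 mg/L.
Mixed L₀ = (27.4×1.15 + 7.32×72.1)/(34.72) = 559.3/34.72 = 16.11 mg/L.
Initial deficit D₀ = C_s − DO₀ = 9.77 − 7.552 = 2.218 mg/L.
D(1.92) = [0.182×16.11/(0.635−0.182)](e^(−0.182×1.92) − e^(−0.635×1.92)) + 2.218 e^(−0.635×1.92)
= 6.472 × (0.7051 − 0.2955) + 2.218 × 0.2955 = 3.306 mg/L.
DO = 9.77 − 3.306 = 6.464 mg/L.

DO ≈ 6.46 mg/L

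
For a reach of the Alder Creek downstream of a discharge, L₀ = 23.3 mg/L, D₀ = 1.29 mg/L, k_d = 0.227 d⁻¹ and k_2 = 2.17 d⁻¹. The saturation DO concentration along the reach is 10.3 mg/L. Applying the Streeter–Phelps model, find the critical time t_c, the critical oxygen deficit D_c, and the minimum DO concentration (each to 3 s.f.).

t_c ≈ 0.831 d; D_c ≈ 2.02 mg/L; min DO ≈ 8.28 mg/L

At the critical point dD/dt = 0, so k_d L₀ e^(−k_d t) = k_2 D. Substituting D(t) from the Streeter–Phelps equation and solving for t gives
t_c = ln[(k_2/k_d)(1 − D₀(k_2−k_d)/(k_d L₀))] / (k_2−k_d).
Here k_2−k_d = 1.943 d⁻¹ and 1 − D₀(k_2−k_d)/(k_d L₀) = 1 − 1.29×1.943/(0.227×23.3) = 0.5261, so
t_c = ln(9.559 × 0.5261) / 1.943 = 1.615 / 1.943 = 0.8313 d.
L(t_c) = L₀ e^(−k_d t_c) = 23.3 × 0.8280 = 19.29 mg/L, and at the critical point k_2 D_c = k_d L, so D_c = (0.227/2.17) × 19.29 = 2.018 mg/L.
Minimum DO = C_s − D_c = 10.3 − 2.018 = 8.282 mg/L.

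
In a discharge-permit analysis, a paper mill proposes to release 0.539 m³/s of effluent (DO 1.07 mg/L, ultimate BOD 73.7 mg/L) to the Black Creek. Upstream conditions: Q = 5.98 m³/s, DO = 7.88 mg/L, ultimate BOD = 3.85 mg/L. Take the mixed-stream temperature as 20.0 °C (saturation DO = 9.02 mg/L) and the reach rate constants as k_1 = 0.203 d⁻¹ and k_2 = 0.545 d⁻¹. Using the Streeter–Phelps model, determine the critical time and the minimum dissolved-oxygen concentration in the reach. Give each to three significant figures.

t_c ≈ 1.85 d; minimum DO ≈ 6.56 mg/L

Mixed DO = (5.98×7.88 + 0.539×1.07)/(5.98+0.539) = 47.70/6.519 = 7.317 mg/L.
Mixed L₀ = (5.98×3.85 + 0.539×73.7)/(6.519) = 62.75/6.519 = 9.625 mg/L.
Initial deficit D₀ = C_s − DO₀ = 9.02 − 7.317 = 1.703 mg/L.
t_c = (1/0.3420) ln[(0.545/0.203)(1 − 1.703×0.3420/(0.203×9.625))] = 2.924 × ln(1.884) = 1.853 d.
D_c = (0.203/0.545) × 9.625 × e^(−0.203×1.853) = 0.3725 × 9.625 × 0.6865 = 2.461 mg/L.
Minimum DO = 9.02 − 2.461 = 6.559 mg/L.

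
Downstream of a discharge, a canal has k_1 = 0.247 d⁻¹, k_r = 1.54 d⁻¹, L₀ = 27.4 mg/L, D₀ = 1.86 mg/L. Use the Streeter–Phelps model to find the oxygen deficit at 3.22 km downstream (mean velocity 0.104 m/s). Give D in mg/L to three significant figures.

Travel time t = x/v = 3.22 km / (0.104 m/s) = 3220 m / 0.104 m/s = 30960 s = 0.3584 d.
k_1 L₀/(k_r−k_1) = 0.247×27.4/(1.54−0.247) = 6.768/1.293 = 5.234 mg/L.
e^(−k_1 t) = e^(−0.247×0.3584) = 0.9153; e^(−k_r t) = e^(−1.54×0.3584) = 0.5759.
D = 5.234 × (0.9153 − 0.5759) + 1.86 × 0.5759 = 1.777 + 1.071 = 2.848 mg/L.

D ≈ 2.85 mg/L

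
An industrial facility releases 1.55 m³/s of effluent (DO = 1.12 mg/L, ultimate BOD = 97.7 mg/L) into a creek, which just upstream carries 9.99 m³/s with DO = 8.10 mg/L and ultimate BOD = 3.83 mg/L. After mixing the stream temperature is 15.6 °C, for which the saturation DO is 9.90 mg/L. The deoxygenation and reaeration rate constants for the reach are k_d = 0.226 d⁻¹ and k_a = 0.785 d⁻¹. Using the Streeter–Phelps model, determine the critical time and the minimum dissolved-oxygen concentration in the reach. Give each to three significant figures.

Mixed DO = (9.99×8.10 + 1.55×1.12)/(9.99+1.55) = 82.66/11.54 = 7.162 mg/L.
Mixed L₀ = (9.99×3.83 + 1.55×97.7)/(11.54) = 189.7/11.54 = 16.44 mg/L.
Initial deficit D₀ = C_s − DO₀ = 9.90 − 7.162 = 2.738 mg/L.
t_c = (1/0.5590) ln[(0.785/0.226)(1 − 2.738×0.5590/(0.226×16.44))] = 1.789 × ln(2.043) = 1.278 d.
D_c = (0.226/0.785) × 16.44 × e^(−0.226×1.278) = 0.2879 × 16.44 × 0.7492 = 3.546 mg/L.
Minimum DO = 9.90 − 3.546 = 6.354 mg/L.

t_c ≈ 1.28 d; minimum DO ≈ 6.35 mg/L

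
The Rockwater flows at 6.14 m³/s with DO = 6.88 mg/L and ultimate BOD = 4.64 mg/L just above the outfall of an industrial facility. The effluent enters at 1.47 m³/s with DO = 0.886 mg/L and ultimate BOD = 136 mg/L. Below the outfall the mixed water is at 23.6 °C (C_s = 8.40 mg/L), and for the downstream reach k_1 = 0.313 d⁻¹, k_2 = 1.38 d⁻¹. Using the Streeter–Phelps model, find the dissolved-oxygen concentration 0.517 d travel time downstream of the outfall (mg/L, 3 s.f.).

DO ≈ 3.91 mg/L

Mixed DO = (6.14×6.88 + 1.47×0.886)/(6.14+1.47) = 43.55/7.610 = 5.722 mg/L.
Mixed L₀ = (6.14×4.64 + 1.47×136)/(7.610) = 228.4/7.610 = 30.01 mg/L.
Initial deficit D₀ = C_s − DO₀ = 8.40 − 5.722 = 2.678 mg/L.
D(0.517) = [0.313×30.01/(1.38−0.313)](e^(−0.313×0.517) − e^(−1.38×0.517)) + 2.678 e^(−1.38×0.517)
= 8.805 × (0.8506 − 0.4899) + 2.678 × 0.4899 = 4.487 mg/L.
DO = 8.40 − 4.487 = 3.913 mg/L.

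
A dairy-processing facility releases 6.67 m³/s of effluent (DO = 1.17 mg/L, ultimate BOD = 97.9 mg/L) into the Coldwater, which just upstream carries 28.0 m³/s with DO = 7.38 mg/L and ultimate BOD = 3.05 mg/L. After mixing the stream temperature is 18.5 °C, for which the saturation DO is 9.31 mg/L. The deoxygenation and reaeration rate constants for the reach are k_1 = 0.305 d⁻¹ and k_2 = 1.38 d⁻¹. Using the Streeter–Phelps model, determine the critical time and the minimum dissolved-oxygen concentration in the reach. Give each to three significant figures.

Mixed DO = (28.0×7.38 + 6.67×1.17)/(28.0+6.67) = 214.4/34.67 = 6.185 mg/L.
Mixed L₀ = (28.0×3.05 + 6.67×97.9)/(34.67) = 738.4/34.67 = 21.30 mg/L.
Initial deficit D₀ = C_s − DO₀ = 9.31 − 6.185 = 3.125 mg/L.
t_c = (1/1.075) ln[(1.38/0.305)(1 − 3.125×1.075/(0.305×21.30))] = 0.9302 × ln(2.185) = 0.7270 d.
D_c = (0.305/1.38) × 21.30 × e^(−0.305×0.7270) = 0.2210 × 21.30 × 0.8011 = 3.771 mg/L.
Minimum DO = 9.31 − 3.771 = 5.539 mg/L.

t_c ≈ 0.727 d; minimum DO ≈ 5.54 mg/L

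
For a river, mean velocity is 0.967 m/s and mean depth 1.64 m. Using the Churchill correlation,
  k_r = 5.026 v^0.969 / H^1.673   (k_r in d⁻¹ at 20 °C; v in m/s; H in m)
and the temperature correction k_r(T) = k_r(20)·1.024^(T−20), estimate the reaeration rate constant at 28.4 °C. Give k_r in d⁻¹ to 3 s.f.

k_r ≈ 2.60 d⁻¹

k_r(20) = 5.026 × 0.967^0.969 / 1.64^1.673 = 5.026 × 0.9680 / 2.288 = 2.127 d⁻¹.
k_r(28.4) = 2.127 × 1.024^(28.4−20) = 2.127 × 1.220 = 2.595 d⁻¹.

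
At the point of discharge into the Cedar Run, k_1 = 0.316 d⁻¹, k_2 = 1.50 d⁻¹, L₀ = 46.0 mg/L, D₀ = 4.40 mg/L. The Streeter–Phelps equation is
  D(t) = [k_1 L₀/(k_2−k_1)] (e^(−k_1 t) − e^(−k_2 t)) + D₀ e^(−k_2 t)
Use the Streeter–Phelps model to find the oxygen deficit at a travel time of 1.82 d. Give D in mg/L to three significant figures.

D ≈ 6.39 mg/L

k_1 L₀/(k_2−k_1) = 0.316×46.0/(1.50−0.316) = 14.54/1.184 = 12.28 mg/L.
e^(−k_1 t) = e^(−0.316×1.820) = 0.5626; e^(−k_2 t) = e^(−1.50×1.820) = 0.06522.
D = 12.28 × (0.5626 − 0.06522) + 4.40 × 0.06522 = 6.107 + 0.2870 = 6.394 mg/L.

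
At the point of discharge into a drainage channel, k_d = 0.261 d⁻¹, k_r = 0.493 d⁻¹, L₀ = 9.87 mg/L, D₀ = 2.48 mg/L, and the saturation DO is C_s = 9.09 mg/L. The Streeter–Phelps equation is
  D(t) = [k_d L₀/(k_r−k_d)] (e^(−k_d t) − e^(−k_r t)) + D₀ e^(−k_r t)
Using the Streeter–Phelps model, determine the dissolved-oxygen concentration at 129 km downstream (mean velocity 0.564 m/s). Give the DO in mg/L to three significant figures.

Travel time t = x/v = 129 km / (0.564 m/s) = 129000 m / 0.564 m/s = 228700 s = 2.647 d.
k_d L₀/(k_r−k_d) = 0.261×9.87/(0.493−0.261) = 2.576/0.2320 = 11.10 mg/L.
e^(−k_d t) = e^(−0.261×2.647) = 0.5011; e^(−k_r t) = e^(−0.493×2.647) = 0.2711.
D = 11.10 × (0.5011 − 0.2711) + 2.48 × 0.2711 = 2.553 + 0.6724 = 3.226 mg/L.
DO = C_s − D = 9.09 − 3.226 = 5.864 mg/L.

DO ≈ 5.86 mg/L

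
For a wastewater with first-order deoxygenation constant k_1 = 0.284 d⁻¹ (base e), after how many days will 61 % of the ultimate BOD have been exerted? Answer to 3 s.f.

t ≈ 3.32 d

y/L₀ = 1 − e^(−k_1 t) = 0.61 ⇒ e^(−k_1 t) = 0.390
t = −ln(0.390) / 0.284 = 0.9416 / 0.284 = 3.316 d.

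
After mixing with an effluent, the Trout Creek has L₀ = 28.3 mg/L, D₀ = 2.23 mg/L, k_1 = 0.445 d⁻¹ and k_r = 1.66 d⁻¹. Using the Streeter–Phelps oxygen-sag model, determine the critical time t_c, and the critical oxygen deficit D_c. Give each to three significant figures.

At the critical point dD/dt = 0, so k_1 L₀ e^(−k_1 t) = k_r D. Substituting D(t) from the Streeter–Phelps equation and solving for t gives
t_c = ln[(k_r/k_1)(1 − D₀(k_r−k_1)/(k_1 L₀))] / (k_r−k_1).
Here k_r−k_1 = 1.215 d⁻¹ and 1 − D₀(k_r−k_1)/(k_1 L₀) = 1 − 2.23×1.215/(0.445×28.3) = 0.7849, so
t_c = ln(3.730 × 0.7849) / 1.215 = 1.074 / 1.215 = 0.8841 d.
L(t_c) = L₀ e^(−k_1 t_c) = 28.3 × 0.6747 = 19.09 mg/L, and at the critical point k_r D_c = k_1 L, so D_c = (0.445/1.66) × 19.09 = 5.119 mg/L.

t_c ≈ 0.884 d; D_c ≈ 5.12 mg/L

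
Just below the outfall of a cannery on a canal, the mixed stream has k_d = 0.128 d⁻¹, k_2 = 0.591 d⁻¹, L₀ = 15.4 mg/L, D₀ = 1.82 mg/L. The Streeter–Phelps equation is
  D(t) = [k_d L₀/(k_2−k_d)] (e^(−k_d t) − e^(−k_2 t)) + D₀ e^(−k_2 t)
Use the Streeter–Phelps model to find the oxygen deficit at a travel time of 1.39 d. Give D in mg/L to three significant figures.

D ≈ 2.49 mg/L

k_d L₀/(k_2−k_d) = 0.128×15.4/(0.591−0.128) = 1.971/0.4630 = 4.257 mg/L.
e^(−k_d t) = e^(−0.128×1.390) = 0.8370; e^(−k_2 t) = e^(−0.591×1.390) = 0.4398.
D = 4.257 × (0.8370 − 0.4398) + 1.82 × 0.4398 = 1.691 + 0.8004 = 2.492 mg/L.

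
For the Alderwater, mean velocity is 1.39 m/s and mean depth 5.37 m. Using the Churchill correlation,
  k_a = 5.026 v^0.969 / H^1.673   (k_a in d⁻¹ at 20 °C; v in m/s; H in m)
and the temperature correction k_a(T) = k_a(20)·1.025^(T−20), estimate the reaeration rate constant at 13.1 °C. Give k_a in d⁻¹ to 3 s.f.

k_a(20) = 5.026 × 1.39^0.969 / 5.37^1.673 = 5.026 × 1.376 / 16.64 = 0.4155 d⁻¹.
k_a(13.1) = 0.4155 × 1.025^(13.1−20) = 0.4155 × 0.8433 = 0.3504 d⁻¹.

k_a ≈ 0.350 d⁻¹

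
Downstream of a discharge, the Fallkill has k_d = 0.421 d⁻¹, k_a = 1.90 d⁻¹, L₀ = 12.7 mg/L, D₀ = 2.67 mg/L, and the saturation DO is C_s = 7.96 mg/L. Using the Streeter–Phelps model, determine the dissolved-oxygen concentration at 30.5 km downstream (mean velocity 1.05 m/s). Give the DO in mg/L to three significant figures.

DO ≈ 5.32 mg/L

Travel time t = x/v = 30.5 km / (1.05 m/s) = 30500 m / 1.05 m/s = 29050 s = 0.3362 d.
k_d L₀/(k_a−k_d) = 0.421×12.7/(1.90−0.421) = 5.347/1.479 = 3.615 mg/L.
e^(−k_d t) = e^(−0.421×0.3362) = 0.8680; e^(−k_a t) = e^(−1.90×0.3362) = 0.5279.
D = 3.615 × (0.8680 − 0.5279) + 2.67 × 0.5279 = 1.229 + 1.410 = 2.639 mg/L.
DO = C_s − D = 7.96 − 2.639 = 5.321 mg/L.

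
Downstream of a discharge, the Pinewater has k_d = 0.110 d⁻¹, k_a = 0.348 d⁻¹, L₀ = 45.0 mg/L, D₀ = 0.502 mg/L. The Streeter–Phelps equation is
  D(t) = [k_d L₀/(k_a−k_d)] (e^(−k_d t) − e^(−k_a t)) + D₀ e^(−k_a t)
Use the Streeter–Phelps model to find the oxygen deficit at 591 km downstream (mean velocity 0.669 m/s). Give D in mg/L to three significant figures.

Travel time t = x/v = 591 km / (0.669 m/s) = 591000 m / 0.669 m/s = 883400 s = 10.22 d.
k_d L₀/(k_a−k_d) = 0.110×45.0/(0.348−0.110) = 4.950/0.2380 = 20.80 mg/L.
e^(−k_d t) = e^(−0.110×10.22) = 0.3247; e^(−k_a t) = e^(−0.348×10.22) = 0.02849.
D = 20.80 × (0.3247 − 0.02849) + 0.502 × 0.02849 = 6.162 + 0.01430 = 6.176 mg/L.

D ≈ 6.18 mg/L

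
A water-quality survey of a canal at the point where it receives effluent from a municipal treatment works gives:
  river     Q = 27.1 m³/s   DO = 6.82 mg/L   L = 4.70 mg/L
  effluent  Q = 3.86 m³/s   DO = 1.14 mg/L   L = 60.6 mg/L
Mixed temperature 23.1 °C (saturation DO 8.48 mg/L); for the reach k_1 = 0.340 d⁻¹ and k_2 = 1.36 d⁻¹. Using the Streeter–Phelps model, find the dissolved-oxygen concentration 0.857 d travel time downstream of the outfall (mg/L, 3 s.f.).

DO ≈ 6.05 mg/L

Mixed DO = (27.1×6.82 + 3.86×1.14)/(27.1+3.86) = 189.2/30.96 = 6.112 mg/L.
Mixed L₀ = (27.1×4.70 + 3.86×60.6)/(30.96) = 361.3/30.96 = 11.67 mg/L.
Initial deficit D₀ = C_s − DO₀ = 8.48 − 6.112 = 2.368 mg/L.
D(0.857) = [0.340×11.67/(1.36−0.340)](e^(−0.340×0.857) − e^(−1.36×0.857)) + 2.368 e^(−1.36×0.857)
= 3.890 × (0.7472 − 0.3118) + 2.368 × 0.3118 = 2.432 mg/L.
DO = 8.48 − 2.432 = 6.048 mg/L.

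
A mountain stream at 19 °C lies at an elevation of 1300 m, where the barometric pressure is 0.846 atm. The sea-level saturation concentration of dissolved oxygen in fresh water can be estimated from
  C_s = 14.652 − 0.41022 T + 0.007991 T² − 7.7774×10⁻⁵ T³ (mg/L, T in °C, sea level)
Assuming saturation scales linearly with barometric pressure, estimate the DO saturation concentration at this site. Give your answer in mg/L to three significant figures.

C_s ≈ 7.79 mg/L

At sea level: C_s = 14.652 − 0.41022×19 + 0.007991×19² − 7.7774×10⁻⁵×19³ = 9.209 mg/L.
Pressure correction: C_s' = 9.209 × 0.846 = 7.791 mg/L.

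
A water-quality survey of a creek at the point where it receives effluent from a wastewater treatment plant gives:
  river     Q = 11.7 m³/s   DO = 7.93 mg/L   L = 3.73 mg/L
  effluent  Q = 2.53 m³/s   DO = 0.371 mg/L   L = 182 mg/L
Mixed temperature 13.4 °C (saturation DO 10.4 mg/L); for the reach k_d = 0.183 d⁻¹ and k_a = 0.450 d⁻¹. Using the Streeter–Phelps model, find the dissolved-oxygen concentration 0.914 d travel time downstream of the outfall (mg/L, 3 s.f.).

DO ≈ 3.42 mg/L

Mixed DO = (11.7×7.93 + 2.53×0.371)/(11.7+2.53) = 93.72/14.23 = 6.586 mg/L.
Mixed L₀ = (11.7×3.73 + 2.53×182)/(14.23) = 504.1/14.23 = 35.43 mg/L.
Initial deficit D₀ = C_s − DO₀ = 10.4 − 6.586 = 3.814 mg/L.
D(0.914) = [0.183×35.43/(0.450−0.183)](e^(−0.183×0.914) − e^(−0.450×0.914)) + 3.814 e^(−0.450×0.914)
= 24.28 × (0.8460 − 0.6628) + 3.814 × 0.6628 = 6.976 mg/L.
DO = 10.4 − 6.976 = 3.424 mg/L.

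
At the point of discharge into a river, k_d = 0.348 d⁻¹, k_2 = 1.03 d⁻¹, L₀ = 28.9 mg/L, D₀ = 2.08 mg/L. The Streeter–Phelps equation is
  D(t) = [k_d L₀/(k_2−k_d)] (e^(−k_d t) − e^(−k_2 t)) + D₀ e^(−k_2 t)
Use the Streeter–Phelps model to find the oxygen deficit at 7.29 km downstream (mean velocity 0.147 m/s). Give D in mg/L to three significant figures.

D ≈ 5.06 mg/L

Travel time t = x/v = 7.29 km / (0.147 m/s) = 7290 m / 0.147 m/s = 49590 s = 0.5740 d.
k_d L₀/(k_2−k_d) = 0.348×28.9/(1.03−0.348) = 10.06/0.6820 = 14.75 mg/L.
e^(−k_d t) = e^(−0.348×0.5740) = 0.8189; e^(−k_2 t) = e^(−1.03×0.5740) = 0.5537.
D = 14.75 × (0.8189 − 0.5537) + 2.08 × 0.5537 = 3.912 + 1.152 = 5.064 mg/L.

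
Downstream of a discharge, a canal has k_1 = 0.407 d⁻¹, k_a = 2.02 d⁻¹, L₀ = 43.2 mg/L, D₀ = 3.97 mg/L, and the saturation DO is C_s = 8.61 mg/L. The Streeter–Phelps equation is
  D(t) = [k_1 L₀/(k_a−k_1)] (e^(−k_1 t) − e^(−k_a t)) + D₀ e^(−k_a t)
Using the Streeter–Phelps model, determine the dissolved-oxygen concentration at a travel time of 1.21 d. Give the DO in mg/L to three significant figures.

DO ≈ 2.55 mg/L

k_1 L₀/(k_a−k_1) = 0.407×43.2/(2.02−0.407) = 17.58/1.613 = 10.90 mg/L.
e^(−k_1 t) = e^(−0.407×1.210) = 0.6111; e^(−k_a t) = e^(−2.02×1.210) = 0.08680.
D = 10.90 × (0.6111 − 0.08680) + 3.97 × 0.08680 = 5.715 + 0.3446 = 6.060 mg/L.
DO = C_s − D = 8.61 − 6.060 = 2.550 mg/L.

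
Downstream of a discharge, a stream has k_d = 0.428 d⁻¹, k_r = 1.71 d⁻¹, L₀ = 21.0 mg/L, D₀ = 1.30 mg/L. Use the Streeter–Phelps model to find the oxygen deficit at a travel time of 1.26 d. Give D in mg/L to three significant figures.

k_d L₀/(k_r−k_d) = 0.428×21.0/(1.71−0.428) = 8.988/1.282 = 7.011 mg/L.
e^(−k_d t) = e^(−0.428×1.260) = 0.5832; e^(−k_r t) = e^(−1.71×1.260) = 0.1159.
D = 7.011 × (0.5832 − 0.1159) + 1.30 × 0.1159 = 3.276 + 0.1507 = 3.426 mg/L.

D ≈ 3.43 mg/L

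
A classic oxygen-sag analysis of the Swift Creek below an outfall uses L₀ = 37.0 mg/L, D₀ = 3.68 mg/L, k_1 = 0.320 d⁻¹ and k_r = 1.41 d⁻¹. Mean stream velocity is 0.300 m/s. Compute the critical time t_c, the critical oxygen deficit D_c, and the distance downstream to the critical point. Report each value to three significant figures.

At the critical point dD/dt = 0, so k_1 L₀ e^(−k_1 t) = k_r D. Substituting D(t) from the Streeter–Phelps equation and solving for t gives
t_c = ln[(k_r/k_1)(1 − D₀(k_r−k_1)/(k_1 L₀))] / (k_r−k_1).
Here k_r−k_1 = 1.090 d⁻¹ and 1 − D₀(k_r−k_1)/(k_1 L₀) = 1 − 3.68×1.090/(0.320×37.0) = 0.6612, so
t_c = ln(4.406 × 0.6612) / 1.090 = 1.069 / 1.090 = 0.9811 d.
D_c = (k_1/k_r) L₀ e^(−k_1 t_c) = (0.320/1.41) × 37.0 × e^(−0.320×0.9811) = 0.2270 × 37.0 × 0.7306 = 6.135 mg/L.
x_c = v t_c = 0.300 m/s × 0.9811 d × 86400 s/d = 25430 m ≈ 25.4 km.

t_c ≈ 0.981 d; D_c ≈ 6.13 mg/L; x_c ≈ 25.4 km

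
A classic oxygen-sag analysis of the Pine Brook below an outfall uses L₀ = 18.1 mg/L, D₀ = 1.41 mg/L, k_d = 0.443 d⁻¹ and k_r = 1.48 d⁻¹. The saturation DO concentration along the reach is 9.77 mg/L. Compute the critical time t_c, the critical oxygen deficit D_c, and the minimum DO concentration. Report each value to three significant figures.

t_c ≈ 0.969 d; D_c ≈ 3.53 mg/L; min DO ≈ 6.24 mg/L

t_c = [1/(k_r−k_d)] ln[(k_r/k_d)(1 − D₀(k_r−k_d)/(k_d L₀))]
= [1/(1.48−0.443)] ln[(1.48/0.443)(1 − 1.41×1.037/(0.443×18.1))]
= (1/1.037) ln[3.341 × 0.8176] = 0.9643 × ln(2.732) = 0.9643 × 1.005 = 0.9690 d.
L(t_c) = L₀ e^(−k_d t_c) = 18.1 × 0.6510 = 11.78 mg/L, and at the critical point k_r D_c = k_d L, so D_c = (0.443/1.48) × 11.78 = 3.527 mg/L.
Minimum DO = C_s − D_c = 9.77 − 3.527 = 6.243 mg/L.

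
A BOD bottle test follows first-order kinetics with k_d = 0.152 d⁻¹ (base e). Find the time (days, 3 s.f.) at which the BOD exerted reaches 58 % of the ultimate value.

y/L₀ = 1 − e^(−k_d t) = 0.58 ⇒ e^(−k_d t) = 0.420
t = −ln(0.420) / 0.152 = 0.8675 / 0.152 = 5.707 d.

t ≈ 5.71 d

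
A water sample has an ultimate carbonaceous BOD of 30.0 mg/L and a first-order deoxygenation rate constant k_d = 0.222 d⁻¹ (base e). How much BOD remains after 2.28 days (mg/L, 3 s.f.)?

L_t = L₀ e^(−k_d t) = 30.0 × e^(−0.222×2.28) = 30.0 × 0.6028 = 18.08 mg/L.

L ≈ 18.1 mg/L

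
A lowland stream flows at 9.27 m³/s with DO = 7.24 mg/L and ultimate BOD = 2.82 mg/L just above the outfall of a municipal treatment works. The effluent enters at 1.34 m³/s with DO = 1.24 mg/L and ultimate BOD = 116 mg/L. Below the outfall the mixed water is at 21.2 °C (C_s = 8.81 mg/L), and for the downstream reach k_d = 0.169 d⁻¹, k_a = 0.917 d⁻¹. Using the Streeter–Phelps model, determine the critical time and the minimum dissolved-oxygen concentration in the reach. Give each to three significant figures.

t_c ≈ 1.03 d; minimum DO ≈ 6.16 mg/L

Mixed DO = (9.27×7.24 + 1.34×1.24)/(9.27+1.34) = 68.78/10.61 = 6.482 mg/L.
Mixed L₀ = (9.27×2.82 + 1.34×116)/(10.61) = 181.6/10.61 = 17.11 mg/L.
Initial deficit D₀ = C_s − DO₀ = 8.81 − 6.482 = 2.328 mg/L.
t_c = (1/0.7480) ln[(0.917/0.169)(1 − 2.328×0.7480/(0.169×17.11))] = 1.337 × ln(2.160) = 1.029 d.
D_c = (0.169/0.917) × 17.11 × e^(−0.169×1.029) = 0.1843 × 17.11 × 0.8403 = 2.651 mg/L.
Minimum DO = 8.81 − 2.651 = 6.159 mg/L.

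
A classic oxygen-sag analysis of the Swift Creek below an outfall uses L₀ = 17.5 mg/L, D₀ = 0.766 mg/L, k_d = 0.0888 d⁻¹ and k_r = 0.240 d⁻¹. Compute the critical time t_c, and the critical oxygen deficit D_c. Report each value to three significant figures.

With k_r/k_d = 2.703 and 1 − D₀(k_r−k_d)/(k_d L₀) = 0.9255,
t_c = ln(2.703 × 0.9255) / (0.240 − 0.0888) = ln(2.501) / 0.1512 = 0.9168/0.1512 = 6.063 d.
L(t_c) = L₀ e^(−k_d t_c) = 17.5 × 0.5837 = 10.21 mg/L, and at the critical point k_r D_c = k_d L, so D_c = (0.0888/0.240) × 10.21 = 3.779 mg/L.

t_c ≈ 6.06 d; D_c ≈ 3.78 mg/L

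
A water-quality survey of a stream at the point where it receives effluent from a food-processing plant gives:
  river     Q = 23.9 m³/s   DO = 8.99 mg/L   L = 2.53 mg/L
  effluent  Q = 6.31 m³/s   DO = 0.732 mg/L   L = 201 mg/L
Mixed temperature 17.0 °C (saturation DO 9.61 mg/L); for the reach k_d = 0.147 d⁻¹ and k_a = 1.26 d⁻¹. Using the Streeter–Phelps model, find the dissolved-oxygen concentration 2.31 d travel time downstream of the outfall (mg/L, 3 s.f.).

Mixed DO = (23.9×8.99 + 6.31×0.732)/(23.9+6.31) = 219.5/30.21 = 7.265 mg/L.
Mixed L₀ = (23.9×2.53 + 6.31×201)/(30.21) = 1329/30.21 = 43.98 mg/L.
Initial deficit D₀ = C_s − DO₀ = 9.61 − 7.265 = 2.345 mg/L.
D(2.31) = [0.147×43.98/(1.26−0.147)](e^(−0.147×2.31) − e^(−1.26×2.31)) + 2.345 e^(−1.26×2.31)
= 5.809 × (0.7121 − 0.05444) + 2.345 × 0.05444 = 3.948 mg/L.
DO = 9.61 − 3.948 = 5.662 mg/L.

DO ≈ 5.66 mg/L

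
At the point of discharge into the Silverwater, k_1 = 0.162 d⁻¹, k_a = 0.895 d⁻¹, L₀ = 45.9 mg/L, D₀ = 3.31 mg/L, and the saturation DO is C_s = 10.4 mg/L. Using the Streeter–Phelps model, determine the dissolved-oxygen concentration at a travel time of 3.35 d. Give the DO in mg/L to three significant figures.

DO ≈ 4.85 mg/L

k_1 L₀/(k_a−k_1) = 0.162×45.9/(0.895−0.162) = 7.436/0.7330 = 10.14 mg/L.
e^(−k_1 t) = e^(−0.162×3.350) = 0.5812; e^(−k_a t) = e^(−0.895×3.350) = 0.04987.
D = 10.14 × (0.5812 − 0.04987) + 3.31 × 0.04987 = 5.390 + 0.1651 = 5.555 mg/L.
DO = C_s − D = 10.4 − 5.555 = 4.845 mg/L.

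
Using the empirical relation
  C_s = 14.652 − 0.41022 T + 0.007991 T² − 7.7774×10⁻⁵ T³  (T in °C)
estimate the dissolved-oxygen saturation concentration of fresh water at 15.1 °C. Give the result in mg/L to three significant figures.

C_s ≈ 10.0 mg/L

C_s = 14.652 − 0.41022×15.1 + 0.007991×15.1² − 7.7774×10⁻⁵×15.1³ = 10.01 mg/L.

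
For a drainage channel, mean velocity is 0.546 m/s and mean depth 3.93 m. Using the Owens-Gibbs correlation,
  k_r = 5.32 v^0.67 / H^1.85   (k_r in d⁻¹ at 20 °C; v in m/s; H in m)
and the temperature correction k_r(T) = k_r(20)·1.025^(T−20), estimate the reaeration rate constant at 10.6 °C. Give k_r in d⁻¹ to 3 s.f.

k_r(20) = 5.32 × 0.546^0.67 / 3.93^1.85 = 5.32 × 0.6667 / 12.58 = 0.2820 d⁻¹.
k_r(10.6) = 0.2820 × 1.025^(10.6−20) = 0.2820 × 0.7929 = 0.2236 d⁻¹.

k_r ≈ 0.224 d⁻¹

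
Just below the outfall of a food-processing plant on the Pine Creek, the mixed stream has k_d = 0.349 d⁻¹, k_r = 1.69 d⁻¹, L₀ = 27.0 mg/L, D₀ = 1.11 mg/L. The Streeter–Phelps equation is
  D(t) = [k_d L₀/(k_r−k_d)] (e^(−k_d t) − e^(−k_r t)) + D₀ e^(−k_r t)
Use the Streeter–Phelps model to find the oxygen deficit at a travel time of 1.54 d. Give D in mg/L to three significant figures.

k_d L₀/(k_r−k_d) = 0.349×27.0/(1.69−0.349) = 9.423/1.341 = 7.027 mg/L.
e^(−k_d t) = e^(−0.349×1.540) = 0.5842; e^(−k_r t) = e^(−1.69×1.540) = 0.07408.
D = 7.027 × (0.5842 − 0.07408) + 1.11 × 0.07408 = 3.585 + 0.08223 = 3.667 mg/L.

D ≈ 3.67 mg/L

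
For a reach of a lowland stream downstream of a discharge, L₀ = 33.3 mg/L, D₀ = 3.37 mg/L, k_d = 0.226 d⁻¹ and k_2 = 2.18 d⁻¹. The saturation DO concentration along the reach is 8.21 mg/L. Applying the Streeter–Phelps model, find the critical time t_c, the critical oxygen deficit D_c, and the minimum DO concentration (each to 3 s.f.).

At the critical point dD/dt = 0, so k_d L₀ e^(−k_d t) = k_2 D. Substituting D(t) from the Streeter–Phelps equation and solving for t gives
t_c = ln[(k_2/k_d)(1 − D₀(k_2−k_d)/(k_d L₀))] / (k_2−k_d).
Here k_2−k_d = 1.954 d⁻¹ and 1 − D₀(k_2−k_d)/(k_d L₀) = 1 − 3.37×1.954/(0.226×33.3) = 0.1250, so
t_c = ln(9.646 × 0.1250) / 1.954 = 0.1872 / 1.954 = 0.09581 d.
L(t_c) = L₀ e^(−k_d t_c) = 33.3 × 0.9786 = 32.59 mg/L, and at the critical point k_2 D_c = k_d L, so D_c = (0.226/2.18) × 32.59 = 3.378 mg/L.
Minimum DO = C_s − D_c = 8.21 − 3.378 = 4.832 mg/L.

t_c ≈ 0.0958 d; D_c ≈ 3.38 mg/L; min DO ≈ 4.83 mg/L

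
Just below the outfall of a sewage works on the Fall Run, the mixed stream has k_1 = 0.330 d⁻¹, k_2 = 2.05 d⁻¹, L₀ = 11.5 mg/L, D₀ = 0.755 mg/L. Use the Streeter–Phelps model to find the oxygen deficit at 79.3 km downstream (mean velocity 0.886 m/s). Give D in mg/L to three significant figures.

Travel time t = x/v = 79.3 km / (0.886 m/s) = 79300 m / 0.886 m/s = 89500 s = 1.036 d.
k_1 L₀/(k_2−k_1) = 0.330×11.5/(2.05−0.330) = 3.795/1.720 = 2.206 mg/L.
e^(−k_1 t) = e^(−0.330×1.036) = 0.7105; e^(−k_2 t) = e^(−2.05×1.036) = 0.1196.
D = 2.206 × (0.7105 − 0.1196) + 0.755 × 0.1196 = 1.304 + 0.09030 = 1.394 mg/L.

D ≈ 1.39 mg/L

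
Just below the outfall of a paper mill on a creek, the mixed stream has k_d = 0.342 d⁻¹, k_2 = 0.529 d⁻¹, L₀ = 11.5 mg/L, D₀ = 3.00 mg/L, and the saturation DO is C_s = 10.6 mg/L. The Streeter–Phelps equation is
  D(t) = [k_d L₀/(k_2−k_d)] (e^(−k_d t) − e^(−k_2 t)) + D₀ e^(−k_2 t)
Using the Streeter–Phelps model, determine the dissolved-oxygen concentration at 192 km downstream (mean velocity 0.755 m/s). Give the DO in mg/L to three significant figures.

DO ≈ 6.71 mg/L

Travel time t = x/v = 192 km / (0.755 m/s) = 192000 m / 0.755 m/s = 254300 s = 2.943 d.
k_d L₀/(k_2−k_d) = 0.342×11.5/(0.529−0.342) = 3.933/0.1870 = 21.03 mg/L.
e^(−k_d t) = e^(−0.342×2.943) = 0.3655; e^(−k_2 t) = e^(−0.529×2.943) = 0.2108.
D = 21.03 × (0.3655 − 0.2108) + 3.00 × 0.2108 = 3.253 + 0.6323 = 3.886 mg/L.
DO = C_s − D = 10.6 − 3.886 = 6.714 mg/L.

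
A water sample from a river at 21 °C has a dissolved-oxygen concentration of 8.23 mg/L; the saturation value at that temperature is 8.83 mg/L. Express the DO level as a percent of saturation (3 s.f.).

% saturation = C/C_s × 100 = 8.23/8.83 × 100 = 93.2 %.

93.2 % saturation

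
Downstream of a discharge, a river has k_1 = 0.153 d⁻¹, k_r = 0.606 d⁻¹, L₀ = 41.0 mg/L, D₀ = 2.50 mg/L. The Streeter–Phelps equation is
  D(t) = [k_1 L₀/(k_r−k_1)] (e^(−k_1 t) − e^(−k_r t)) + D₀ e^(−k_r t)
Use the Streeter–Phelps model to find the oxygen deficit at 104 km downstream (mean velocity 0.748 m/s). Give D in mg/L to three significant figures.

Travel time t = x/v = 104 km / (0.748 m/s) = 104000 m / 0.748 m/s = 139000 s = 1.609 d.
k_1 L₀/(k_r−k_1) = 0.153×41.0/(0.606−0.153) = 6.273/0.4530 = 13.85 mg/L.
e^(−k_1 t) = e^(−0.153×1.609) = 0.7818; e^(−k_r t) = e^(−0.606×1.609) = 0.3771.
D = 13.85 × (0.7818 − 0.3771) + 2.50 × 0.3771 = 5.603 + 0.9428 = 6.546 mg/L.

D ≈ 6.55 mg/L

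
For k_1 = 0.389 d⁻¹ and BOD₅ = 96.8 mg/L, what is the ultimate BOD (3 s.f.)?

L₀ ≈ 113 mg/L

BOD₅ = L₀(1 − e^(−5k_1)) ⇒ L₀ = BOD₅ / (1 − e^(−5×0.389))
= 96.8 / (1 − 0.1430) = 96.8 / 0.8570 = 113.0 mg/L.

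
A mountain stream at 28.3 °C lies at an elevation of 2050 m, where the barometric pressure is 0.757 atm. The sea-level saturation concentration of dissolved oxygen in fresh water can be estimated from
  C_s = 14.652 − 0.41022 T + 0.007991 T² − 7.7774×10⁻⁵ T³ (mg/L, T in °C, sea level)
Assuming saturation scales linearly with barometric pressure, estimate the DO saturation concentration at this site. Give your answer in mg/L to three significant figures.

C_s ≈ 5.81 mg/L

At sea level: C_s = 14.652 − 0.41022×28.3 + 0.007991×28.3² − 7.7774×10⁻⁵×28.3³ = 7.680 mg/L.
Pressure correction: C_s' = 7.680 × 0.757 = 5.814 mg/L.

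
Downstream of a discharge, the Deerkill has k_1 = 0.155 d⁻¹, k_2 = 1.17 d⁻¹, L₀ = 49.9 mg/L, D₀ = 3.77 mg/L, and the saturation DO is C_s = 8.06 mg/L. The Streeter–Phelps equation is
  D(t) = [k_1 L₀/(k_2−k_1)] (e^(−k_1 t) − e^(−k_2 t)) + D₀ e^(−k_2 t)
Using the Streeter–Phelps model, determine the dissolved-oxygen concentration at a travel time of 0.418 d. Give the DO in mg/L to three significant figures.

k_1 L₀/(k_2−k_1) = 0.155×49.9/(1.17−0.155) = 7.734/1.015 = 7.620 mg/L.
e^(−k_1 t) = e^(−0.155×0.4180) = 0.9373; e^(−k_2 t) = e^(−1.17×0.4180) = 0.6132.
D = 7.620 × (0.9373 − 0.6132) + 3.77 × 0.6132 = 2.469 + 2.312 = 4.781 mg/L.
DO = C_s − D = 8.06 − 4.781 = 3.279 mg/L.

DO ≈ 3.28 mg/L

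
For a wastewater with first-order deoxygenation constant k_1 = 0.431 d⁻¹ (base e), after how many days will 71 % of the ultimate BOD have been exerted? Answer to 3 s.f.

t ≈ 2.87 d

y/L₀ = 1 − e^(−k_1 t) = 0.71 ⇒ e^(−k_1 t) = 0.290
t = −ln(0.290) / 0.431 = 1.238 / 0.431 = 2.872 d.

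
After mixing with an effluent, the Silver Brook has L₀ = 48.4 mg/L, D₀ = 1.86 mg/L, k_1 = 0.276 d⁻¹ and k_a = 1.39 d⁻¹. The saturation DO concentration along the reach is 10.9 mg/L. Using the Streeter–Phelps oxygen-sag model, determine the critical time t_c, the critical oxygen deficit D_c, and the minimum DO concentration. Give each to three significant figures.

At the critical point dD/dt = 0, so k_1 L₀ e^(−k_1 t) = k_a D. Substituting D(t) from the Streeter–Phelps equation and solving for t gives
t_c = ln[(k_a/k_1)(1 − D₀(k_a−k_1)/(k_1 L₀))] / (k_a−k_1).
Here k_a−k_1 = 1.114 d⁻¹ and 1 − D₀(k_a−k_1)/(k_1 L₀) = 1 − 1.86×1.114/(0.276×48.4) = 0.8449, so
t_c = ln(5.036 × 0.8449) / 1.114 = 1.448 / 1.114 = 1.300 d.
D_c = (k_1/k_a) L₀ e^(−k_1 t_c) = (0.276/1.39) × 48.4 × e^(−0.276×1.300) = 0.1986 × 48.4 × 0.6985 = 6.713 mg/L.
Minimum DO = C_s − D_c = 10.9 − 6.713 = 4.187 mg/L.

t_c ≈ 1.30 d; D_c ≈ 6.71 mg/L; min DO ≈ 4.19 mg/L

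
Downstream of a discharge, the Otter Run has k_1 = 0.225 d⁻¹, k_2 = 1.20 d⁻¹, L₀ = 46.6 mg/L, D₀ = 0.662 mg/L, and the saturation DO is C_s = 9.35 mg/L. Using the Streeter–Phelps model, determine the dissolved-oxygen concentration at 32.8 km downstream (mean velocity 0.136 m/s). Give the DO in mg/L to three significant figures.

Travel time t = x/v = 32.8 km / (0.136 m/s) = 32800 m / 0.136 m/s = 241200 s = 2.791 d.
k_1 L₀/(k_2−k_1) = 0.225×46.6/(1.20−0.225) = 10.49/0.9750 = 10.75 mg/L.
e^(−k_1 t) = e^(−0.225×2.791) = 0.5336; e^(−k_2 t) = e^(−1.20×2.791) = 0.03510.
D = 10.75 × (0.5336 − 0.03510) + 0.662 × 0.03510 = 5.361 + 0.02323 = 5.384 mg/L.
DO = C_s − D = 9.35 − 5.384 = 3.966 mg/L.

DO ≈ 3.97 mg/L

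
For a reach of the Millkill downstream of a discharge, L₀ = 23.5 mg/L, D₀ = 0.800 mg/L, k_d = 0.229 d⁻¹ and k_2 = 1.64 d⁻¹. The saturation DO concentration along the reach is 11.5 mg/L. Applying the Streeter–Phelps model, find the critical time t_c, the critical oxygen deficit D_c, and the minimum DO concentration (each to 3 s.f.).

At the critical point dD/dt = 0, so k_d L₀ e^(−k_d t) = k_2 D. Substituting D(t) from the Streeter–Phelps equation and solving for t gives
t_c = ln[(k_2/k_d)(1 − D₀(k_2−k_d)/(k_d L₀))] / (k_2−k_d).
Here k_2−k_d = 1.411 d⁻¹ and 1 − D₀(k_2−k_d)/(k_d L₀) = 1 − 0.800×1.411/(0.229×23.5) = 0.7902, so
t_c = ln(7.162 × 0.7902) / 1.411 = 1.733 / 1.411 = 1.228 d.
L(t_c) = L₀ e^(−k_d t_c) = 23.5 × 0.7548 = 17.74 mg/L, and at the critical point k_2 D_c = k_d L, so D_c = (0.229/1.64) × 17.74 = 2.477 mg/L.
Minimum DO = C_s − D_c = 11.5 − 2.477 = 9.023 mg/L.

t_c ≈ 1.23 d; D_c ≈ 2.48 mg/L; min DO ≈ 9.02 mg/L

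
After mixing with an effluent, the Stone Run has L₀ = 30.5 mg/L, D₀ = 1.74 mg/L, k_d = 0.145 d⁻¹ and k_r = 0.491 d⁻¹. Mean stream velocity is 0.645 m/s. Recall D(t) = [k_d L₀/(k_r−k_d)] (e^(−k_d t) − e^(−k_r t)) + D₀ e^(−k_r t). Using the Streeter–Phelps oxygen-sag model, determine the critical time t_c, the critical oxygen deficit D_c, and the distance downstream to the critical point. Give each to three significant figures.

At the critical point dD/dt = 0, so k_d L₀ e^(−k_d t) = k_r D. Substituting D(t) from the Streeter–Phelps equation and solving for t gives
t_c = ln[(k_r/k_d)(1 − D₀(k_r−k_d)/(k_d L₀))] / (k_r−k_d).
Here k_r−k_d = 0.3460 d⁻¹ and 1 − D₀(k_r−k_d)/(k_d L₀) = 1 − 1.74×0.3460/(0.145×30.5) = 0.8639, so
t_c = ln(3.386 × 0.8639) / 0.3460 = 1.073 / 0.3460 = 3.102 d.
L(t_c) = L₀ e^(−k_d t_c) = 30.5 × 0.6377 = 19.45 mg/L, and at the critical point k_r D_c = k_d L, so D_c = (0.145/0.491) × 19.45 = 5.744 mg/L.
x_c = v t_c = 0.645 m/s × 3.102 d × 86400 s/d = 172900 m ≈ 173 km.

t_c ≈ 3.10 d; D_c ≈ 5.74 mg/L; x_c ≈ 173 km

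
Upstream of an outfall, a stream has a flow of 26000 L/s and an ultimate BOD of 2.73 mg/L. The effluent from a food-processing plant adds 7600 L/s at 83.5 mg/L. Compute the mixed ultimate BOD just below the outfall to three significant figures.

21.0 mg/L

Flow-weighted mixing: C = (Q_r C_r + Q_w C_w)/(Q_r + Q_w)
= (26000×2.73 + 7600×83.5)/(26000 + 7600) = 705600/33600 = 21.00 mg/L.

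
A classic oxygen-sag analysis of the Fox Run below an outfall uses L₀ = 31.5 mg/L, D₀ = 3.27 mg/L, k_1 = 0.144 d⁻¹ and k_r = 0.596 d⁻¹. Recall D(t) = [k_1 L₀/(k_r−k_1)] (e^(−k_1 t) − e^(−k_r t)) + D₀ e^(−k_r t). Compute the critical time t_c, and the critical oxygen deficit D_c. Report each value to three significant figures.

With k_r/k_1 = 4.139 and 1 − D₀(k_r−k_1)/(k_1 L₀) = 0.6742,
t_c = ln(4.139 × 0.6742) / (0.596 − 0.144) = ln(2.790) / 0.4520 = 1.026/0.4520 = 2.270 d.
D_c = (k_1/k_r) L₀ e^(−k_1 t_c) = (0.144/0.596) × 31.5 × e^(−0.144×2.270) = 0.2416 × 31.5 × 0.7211 = 5.488 mg/L.

t_c ≈ 2.27 d; D_c ≈ 5.49 mg/L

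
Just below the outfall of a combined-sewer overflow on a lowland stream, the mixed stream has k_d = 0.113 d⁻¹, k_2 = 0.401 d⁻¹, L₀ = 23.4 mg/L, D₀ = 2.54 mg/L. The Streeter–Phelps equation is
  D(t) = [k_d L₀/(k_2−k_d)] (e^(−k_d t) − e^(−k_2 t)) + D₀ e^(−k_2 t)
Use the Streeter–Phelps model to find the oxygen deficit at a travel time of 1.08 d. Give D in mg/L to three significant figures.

k_d L₀/(k_2−k_d) = 0.113×23.4/(0.401−0.113) = 2.644/0.2880 = 9.181 mg/L.
e^(−k_d t) = e^(−0.113×1.080) = 0.8851; e^(−k_2 t) = e^(−0.401×1.080) = 0.6485.
D = 9.181 × (0.8851 − 0.6485) + 2.54 × 0.6485 = 2.172 + 1.647 = 3.820 mg/L.

D ≈ 3.82 mg/L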